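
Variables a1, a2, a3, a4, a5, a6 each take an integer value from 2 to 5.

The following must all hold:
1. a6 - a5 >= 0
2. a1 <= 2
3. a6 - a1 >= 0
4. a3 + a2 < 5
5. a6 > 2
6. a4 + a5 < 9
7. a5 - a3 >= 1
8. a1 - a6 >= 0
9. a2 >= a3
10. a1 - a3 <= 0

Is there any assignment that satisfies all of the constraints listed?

Unsatisfiable

Constraints 1, 7, 8, and 10 give a1 − a6 ≥ 0, a6 − a5 ≥ 0, a5 − a3 ≥ 1, a3 − a1 ≥ 0.
Adding all 4 inequalities: the left sides telescope to 0, and the right sides sum to 0 + 0 + 1 + 0 = 1. So 0 ≥ 1, which is false.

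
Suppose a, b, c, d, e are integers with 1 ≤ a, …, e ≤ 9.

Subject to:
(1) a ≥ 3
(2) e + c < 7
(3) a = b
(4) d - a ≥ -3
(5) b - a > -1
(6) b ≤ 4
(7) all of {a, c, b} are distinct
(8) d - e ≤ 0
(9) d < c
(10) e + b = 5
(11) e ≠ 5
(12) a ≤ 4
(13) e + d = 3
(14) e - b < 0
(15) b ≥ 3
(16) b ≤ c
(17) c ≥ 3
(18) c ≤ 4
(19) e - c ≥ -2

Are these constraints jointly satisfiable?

Unsatisfiable

Constraints 1, 6, 12, 15, 17, and 18 confine each of a, c, b to the 2 values {3, 4}.
Constraint 7 requires all 3 of them to be distinct, but only 2 values are available — impossible by the pigeonhole principle.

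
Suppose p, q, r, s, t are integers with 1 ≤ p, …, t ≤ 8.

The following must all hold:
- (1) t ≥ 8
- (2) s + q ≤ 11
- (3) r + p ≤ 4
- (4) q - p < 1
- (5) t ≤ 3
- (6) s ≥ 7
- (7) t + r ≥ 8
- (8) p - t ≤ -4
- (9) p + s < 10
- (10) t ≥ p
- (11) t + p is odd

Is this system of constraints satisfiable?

From constraint 1: t ≥ 8. From constraint 5: t ≤ 3. But 3 < 8, so no value of t works.

Unsatisfiable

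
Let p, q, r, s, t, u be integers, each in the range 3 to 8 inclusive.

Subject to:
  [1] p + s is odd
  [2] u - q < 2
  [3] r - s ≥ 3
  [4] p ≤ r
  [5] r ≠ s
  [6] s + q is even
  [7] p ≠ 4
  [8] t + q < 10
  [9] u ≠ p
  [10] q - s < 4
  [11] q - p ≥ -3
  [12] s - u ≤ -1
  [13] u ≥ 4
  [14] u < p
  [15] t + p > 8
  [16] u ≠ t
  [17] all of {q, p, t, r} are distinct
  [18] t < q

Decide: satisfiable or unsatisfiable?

Try p = 6, q = 5, r = 7, s = 3, t = 3, u = 5.
Check constraint 2: u - q = 0; constraint 3: r - s = 4; constraint 8: t + q = 8. The remaining constraints are straightforward to verify.

Satisfiable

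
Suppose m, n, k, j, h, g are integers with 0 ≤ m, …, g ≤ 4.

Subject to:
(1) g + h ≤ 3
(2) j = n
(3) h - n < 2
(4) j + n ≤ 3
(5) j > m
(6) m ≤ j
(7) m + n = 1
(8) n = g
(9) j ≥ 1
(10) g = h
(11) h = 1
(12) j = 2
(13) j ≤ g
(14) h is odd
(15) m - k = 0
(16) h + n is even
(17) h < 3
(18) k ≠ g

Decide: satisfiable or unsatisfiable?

Constraint 12 fixes j = 2 and constraint 11 fixes h = 1. Constraints 2, 8, and 10 give j = n = g = h, so j = h. But 2 ≠ 1 — contradiction.

Unsatisfiable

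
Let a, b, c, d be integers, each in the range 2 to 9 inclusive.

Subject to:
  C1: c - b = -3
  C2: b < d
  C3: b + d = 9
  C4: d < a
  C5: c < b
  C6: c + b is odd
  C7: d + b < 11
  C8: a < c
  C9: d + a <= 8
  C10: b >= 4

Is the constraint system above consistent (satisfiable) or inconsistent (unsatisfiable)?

Unsatisfiable

Constraints 2, 4, 5, and 8 give d < a, a < c, c < b, b < d. Chaining: d < a < c < b < d, which forces d < d — impossible.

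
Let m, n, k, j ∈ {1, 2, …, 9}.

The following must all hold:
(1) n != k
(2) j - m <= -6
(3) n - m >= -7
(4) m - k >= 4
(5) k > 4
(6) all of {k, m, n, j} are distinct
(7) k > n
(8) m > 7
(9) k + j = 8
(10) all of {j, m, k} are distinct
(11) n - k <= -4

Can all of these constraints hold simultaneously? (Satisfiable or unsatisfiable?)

Unsatisfiable

Constraints 3, 4, and 11 give n − m ≥ -7, m − k ≥ 4, k − n ≥ 4.
Adding all 3 inequalities: the left sides telescope to 0, and the right sides sum to (-7) + 4 + 4 = 1. So 0 ≥ 1, which is false.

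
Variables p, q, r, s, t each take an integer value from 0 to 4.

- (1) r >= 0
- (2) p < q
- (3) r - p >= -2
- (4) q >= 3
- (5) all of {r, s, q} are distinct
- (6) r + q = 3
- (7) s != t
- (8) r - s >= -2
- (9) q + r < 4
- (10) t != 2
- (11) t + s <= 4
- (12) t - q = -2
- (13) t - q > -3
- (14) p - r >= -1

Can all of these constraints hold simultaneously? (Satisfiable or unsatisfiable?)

Satisfiable

Setting (p, q, r, s, t) = (0, 3, 0, 2, 1) satisfies everything: constraint 3: r - p = 0; constraint 6: r + q = 3; constraint 8: r - s = -2, and the others follow.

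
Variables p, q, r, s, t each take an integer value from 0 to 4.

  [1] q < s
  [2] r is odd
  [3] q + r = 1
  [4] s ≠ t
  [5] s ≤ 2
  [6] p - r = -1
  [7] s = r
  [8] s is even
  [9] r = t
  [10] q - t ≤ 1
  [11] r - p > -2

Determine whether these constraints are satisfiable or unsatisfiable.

From constraints 7 and 9, s = r = t, so s = t. But constraint 4 says s ≠ t. Contradiction.

Unsatisfiable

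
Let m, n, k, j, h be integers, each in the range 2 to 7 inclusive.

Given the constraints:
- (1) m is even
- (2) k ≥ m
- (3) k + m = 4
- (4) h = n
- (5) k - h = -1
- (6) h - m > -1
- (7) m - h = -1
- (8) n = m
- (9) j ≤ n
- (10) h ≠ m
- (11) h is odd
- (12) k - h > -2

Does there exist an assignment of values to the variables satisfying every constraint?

Unsatisfiable

From constraints 4 and 8, h = n = m, so h = m. But constraint 10 says h ≠ m. Contradiction.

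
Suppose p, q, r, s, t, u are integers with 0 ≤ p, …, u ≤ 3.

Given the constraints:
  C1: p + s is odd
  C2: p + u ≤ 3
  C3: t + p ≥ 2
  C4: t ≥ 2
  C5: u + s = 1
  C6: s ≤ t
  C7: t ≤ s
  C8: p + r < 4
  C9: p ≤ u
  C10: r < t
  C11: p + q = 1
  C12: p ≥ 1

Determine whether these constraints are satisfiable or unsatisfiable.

Unsatisfiable

From constraints 9 and 12: u ≥ p ≥ 1. From constraints 4 and 7: s ≥ t ≥ 2. Hence u + s ≥ 3. But constraint 5 requires u + s = 1, and 1 < 3. Contradiction.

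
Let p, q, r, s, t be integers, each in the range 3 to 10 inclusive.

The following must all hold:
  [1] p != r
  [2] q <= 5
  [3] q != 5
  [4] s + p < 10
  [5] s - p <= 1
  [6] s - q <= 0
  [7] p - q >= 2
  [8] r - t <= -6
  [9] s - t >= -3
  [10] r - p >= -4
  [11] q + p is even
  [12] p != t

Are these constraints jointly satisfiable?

Constraints 6, 7, 8, 9, and 10 give r − p ≥ -4, p − q ≥ 2, q − s ≥ 0, s − t ≥ -3, t − r ≥ 6.
Adding all 5 inequalities: the left sides telescope to 0, and the right sides sum to (-4) + 2 + 0 + (-3) + 6 = 1. So 0 ≥ 1, which is false.

Unsatisfiable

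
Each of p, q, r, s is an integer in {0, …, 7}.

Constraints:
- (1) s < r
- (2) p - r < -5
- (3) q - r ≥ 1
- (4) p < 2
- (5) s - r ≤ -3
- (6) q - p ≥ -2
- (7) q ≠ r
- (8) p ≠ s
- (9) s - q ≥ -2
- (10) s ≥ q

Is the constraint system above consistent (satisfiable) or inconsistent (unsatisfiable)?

Unsatisfiable

Constraints 3, 5, and 9 give q − r ≥ 1, r − s ≥ 3, s − q ≥ -2.
Adding all 3 inequalities: the left sides telescope to 0, and the right sides sum to 1 + 3 + (-2) = 2. So 0 ≥ 2, which is false.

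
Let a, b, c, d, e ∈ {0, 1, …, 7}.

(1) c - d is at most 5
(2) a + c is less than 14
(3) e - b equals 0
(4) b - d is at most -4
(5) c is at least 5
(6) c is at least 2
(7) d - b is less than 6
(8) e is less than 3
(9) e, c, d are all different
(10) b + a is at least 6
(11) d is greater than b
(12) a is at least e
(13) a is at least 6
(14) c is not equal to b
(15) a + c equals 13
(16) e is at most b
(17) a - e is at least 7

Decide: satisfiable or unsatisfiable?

Satisfiable

One satisfying assignment is a = 7, b = 0, c = 6, d = 4, e = 0.
For the less obvious constraints — constraint 1: c - d = 2; constraint 2: a + c = 13; constraint 3: e - b = 0 — and the others hold by inspection.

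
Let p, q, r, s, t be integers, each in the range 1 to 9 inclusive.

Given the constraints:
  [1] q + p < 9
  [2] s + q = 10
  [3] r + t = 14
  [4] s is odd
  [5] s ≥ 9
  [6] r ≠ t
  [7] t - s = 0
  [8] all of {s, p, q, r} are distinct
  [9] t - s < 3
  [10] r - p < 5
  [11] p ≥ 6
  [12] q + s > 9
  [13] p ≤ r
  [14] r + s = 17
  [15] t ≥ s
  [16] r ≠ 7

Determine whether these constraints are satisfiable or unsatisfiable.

From constraints 11 and 13: r ≥ p ≥ 6. From constraints 5 and 15: t ≥ s ≥ 9. Hence r + t ≥ 15. But constraint 3 requires r + t = 14, and 14 < 15. Contradiction.

Unsatisfiable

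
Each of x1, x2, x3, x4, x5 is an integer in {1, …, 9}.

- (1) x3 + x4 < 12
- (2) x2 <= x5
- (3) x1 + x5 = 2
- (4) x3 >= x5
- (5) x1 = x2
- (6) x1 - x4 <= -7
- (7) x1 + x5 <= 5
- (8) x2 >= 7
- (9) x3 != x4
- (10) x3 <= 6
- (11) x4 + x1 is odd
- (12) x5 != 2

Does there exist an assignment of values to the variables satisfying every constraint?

Unsatisfiable

From constraints 2 and 8: x5 ≥ x2 and x2 ≥ 7, so x5 ≥ 7. From constraints 4 and 10: x5 ≤ x3 and x3 ≤ 6, so x5 ≤ 6. But 6 < 7, so no value of x5 works.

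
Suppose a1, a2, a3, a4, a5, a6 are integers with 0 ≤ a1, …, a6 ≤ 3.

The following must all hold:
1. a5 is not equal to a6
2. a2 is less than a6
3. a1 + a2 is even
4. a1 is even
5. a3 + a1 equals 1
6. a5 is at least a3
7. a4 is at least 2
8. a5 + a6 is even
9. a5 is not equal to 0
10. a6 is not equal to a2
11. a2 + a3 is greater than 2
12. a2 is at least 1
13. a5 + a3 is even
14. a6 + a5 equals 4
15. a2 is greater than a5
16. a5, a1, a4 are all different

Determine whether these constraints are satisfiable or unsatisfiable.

Setting (a1, a2, a3, a4, a5, a6) = (0, 2, 1, 2, 1, 3) satisfies everything: constraint 5: a3 + a1 = 1; constraint 11: a2 + a3 = 3; constraint 14: a6 + a5 = 4, and the others follow.

Satisfiable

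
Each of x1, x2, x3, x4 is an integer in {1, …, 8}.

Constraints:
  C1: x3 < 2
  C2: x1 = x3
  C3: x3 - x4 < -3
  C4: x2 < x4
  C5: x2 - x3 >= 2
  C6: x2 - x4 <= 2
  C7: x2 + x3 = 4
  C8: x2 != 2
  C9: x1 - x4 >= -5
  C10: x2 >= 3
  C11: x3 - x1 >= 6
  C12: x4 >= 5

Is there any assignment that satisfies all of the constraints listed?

Constraints 5, 6, 9, and 11 give x1 − x4 ≥ -5, x4 − x2 ≥ -2, x2 − x3 ≥ 2, x3 − x1 ≥ 6.
Adding all 4 inequalities: the left sides telescope to 0, and the right sides sum to (-5) + (-2) + 2 + 6 = 1. So 0 ≥ 1, which is false.

Unsatisfiable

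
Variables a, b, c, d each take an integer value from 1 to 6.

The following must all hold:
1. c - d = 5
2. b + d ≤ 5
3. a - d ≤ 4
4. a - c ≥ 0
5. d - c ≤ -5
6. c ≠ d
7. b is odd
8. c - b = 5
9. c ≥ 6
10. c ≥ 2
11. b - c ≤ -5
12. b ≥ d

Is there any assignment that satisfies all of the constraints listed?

Constraints 3, 4, and 5 give d − a ≥ -4, a − c ≥ 0, c − d ≥ 5.
Adding all 3 inequalities: the left sides telescope to 0, and the right sides sum to (-4) + 0 + 5 = 1. So 0 ≥ 1, which is false.

Unsatisfiable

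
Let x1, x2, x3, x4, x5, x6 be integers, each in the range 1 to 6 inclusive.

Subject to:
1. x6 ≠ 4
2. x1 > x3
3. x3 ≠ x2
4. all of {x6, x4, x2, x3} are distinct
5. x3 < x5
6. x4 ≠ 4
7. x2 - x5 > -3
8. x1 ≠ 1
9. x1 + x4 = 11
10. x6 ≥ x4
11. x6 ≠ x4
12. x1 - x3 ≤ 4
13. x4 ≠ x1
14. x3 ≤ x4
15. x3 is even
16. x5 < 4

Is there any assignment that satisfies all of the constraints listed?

Satisfiable

Setting (x1, x2, x3, x4, x5, x6) = (6, 3, 2, 5, 3, 6) satisfies everything: constraint 7: x2 - x5 = 0; constraint 9: x1 + x4 = 11, and the others follow.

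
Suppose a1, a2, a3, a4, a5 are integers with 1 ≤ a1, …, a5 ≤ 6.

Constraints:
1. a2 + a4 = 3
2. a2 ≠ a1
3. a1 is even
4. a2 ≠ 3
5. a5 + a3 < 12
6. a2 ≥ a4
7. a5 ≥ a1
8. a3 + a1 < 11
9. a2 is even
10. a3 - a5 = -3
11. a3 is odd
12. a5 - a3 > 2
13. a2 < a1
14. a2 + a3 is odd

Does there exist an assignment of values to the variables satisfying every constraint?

Satisfiable

One satisfying assignment is a1 = 6, a2 = 2, a3 = 3, a4 = 1, a5 = 6.
For the less obvious constraints — constraint 1: a2 + a4 = 3; constraint 5: a5 + a3 = 9; constraint 8: a3 + a1 = 9 — and the others hold by inspection.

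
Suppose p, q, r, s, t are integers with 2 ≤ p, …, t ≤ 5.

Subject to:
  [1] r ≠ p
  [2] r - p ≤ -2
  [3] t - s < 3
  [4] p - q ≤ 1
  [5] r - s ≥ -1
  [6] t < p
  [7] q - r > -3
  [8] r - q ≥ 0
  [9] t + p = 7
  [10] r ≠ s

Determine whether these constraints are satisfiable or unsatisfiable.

Unsatisfiable

Constraints 2, 4, and 8 give p − r ≥ 2, r − q ≥ 0, q − p ≥ -1.
Adding all 3 inequalities: the left sides telescope to 0, and the right sides sum to 2 + 0 + (-1) = 1. So 0 ≥ 1, which is false.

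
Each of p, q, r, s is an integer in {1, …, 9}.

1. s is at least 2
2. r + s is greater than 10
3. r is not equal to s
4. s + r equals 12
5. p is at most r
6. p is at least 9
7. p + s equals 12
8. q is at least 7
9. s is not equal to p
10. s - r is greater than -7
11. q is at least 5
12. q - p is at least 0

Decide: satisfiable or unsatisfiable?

Satisfiable

The assignment p = 9, q = 9, r = 9, s = 3 works:
  constraint 2 holds since r + s = 12.
  constraint 4 holds since s + r = 12.
  constraint 7 holds since p + s = 12.
The rest check out directly.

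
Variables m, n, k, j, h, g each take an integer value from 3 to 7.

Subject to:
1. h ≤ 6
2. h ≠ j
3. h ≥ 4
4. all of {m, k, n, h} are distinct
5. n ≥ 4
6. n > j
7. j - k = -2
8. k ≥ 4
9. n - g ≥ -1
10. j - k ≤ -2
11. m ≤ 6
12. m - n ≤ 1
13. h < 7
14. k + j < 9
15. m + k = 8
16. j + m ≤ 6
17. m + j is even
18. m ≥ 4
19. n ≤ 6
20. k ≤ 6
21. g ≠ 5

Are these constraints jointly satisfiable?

Constraints 1, 3, 5, 8, 11, 18, 19, and 20 confine each of m, k, n, h to the 3 values {4, …, 6}.
Constraint 4 requires all 4 of them to be distinct, but only 3 values are available — impossible by the pigeonhole principle.

Unsatisfiable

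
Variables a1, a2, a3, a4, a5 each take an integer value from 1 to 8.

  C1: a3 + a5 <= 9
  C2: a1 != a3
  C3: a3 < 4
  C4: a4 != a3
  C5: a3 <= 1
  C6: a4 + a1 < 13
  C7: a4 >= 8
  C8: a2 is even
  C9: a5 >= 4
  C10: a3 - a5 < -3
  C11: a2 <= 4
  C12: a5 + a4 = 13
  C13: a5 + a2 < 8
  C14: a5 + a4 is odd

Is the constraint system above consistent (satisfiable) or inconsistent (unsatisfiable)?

Satisfiable

Take a1 = 3, a2 = 2, a3 = 1, a4 = 8, a5 = 5. Then constraint 1: a3 + a5 = 6; constraint 6: a4 + a1 = 11; constraint 10: a3 - a5 = -4, and every other listed constraint is also met.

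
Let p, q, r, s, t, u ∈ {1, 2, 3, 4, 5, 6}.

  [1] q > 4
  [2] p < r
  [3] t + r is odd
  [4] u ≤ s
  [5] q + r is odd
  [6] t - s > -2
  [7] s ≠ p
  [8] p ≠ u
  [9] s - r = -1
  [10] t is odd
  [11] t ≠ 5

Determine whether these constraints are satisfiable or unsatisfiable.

Try p = 2, q = 5, r = 4, s = 3, t = 3, u = 1.
Check constraint 3: t + r = 7 is odd; constraint 6: t - s = 0; constraint 9: s - r = -1. The remaining constraints are straightforward to verify.

Satisfiable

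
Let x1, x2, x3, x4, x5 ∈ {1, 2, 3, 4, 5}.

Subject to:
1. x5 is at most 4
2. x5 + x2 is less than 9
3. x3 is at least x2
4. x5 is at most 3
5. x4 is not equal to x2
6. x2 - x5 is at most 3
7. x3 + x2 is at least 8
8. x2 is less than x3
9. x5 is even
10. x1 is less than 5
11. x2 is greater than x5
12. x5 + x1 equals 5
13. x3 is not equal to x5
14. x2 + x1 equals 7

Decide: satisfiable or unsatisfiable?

Satisfiable

One satisfying assignment is x1 = 3, x2 = 4, x3 = 5, x4 = 5, x5 = 2.
For the less obvious constraints — constraint 2: x5 + x2 = 6; constraint 6: x2 - x5 = 2 — and the others hold by inspection.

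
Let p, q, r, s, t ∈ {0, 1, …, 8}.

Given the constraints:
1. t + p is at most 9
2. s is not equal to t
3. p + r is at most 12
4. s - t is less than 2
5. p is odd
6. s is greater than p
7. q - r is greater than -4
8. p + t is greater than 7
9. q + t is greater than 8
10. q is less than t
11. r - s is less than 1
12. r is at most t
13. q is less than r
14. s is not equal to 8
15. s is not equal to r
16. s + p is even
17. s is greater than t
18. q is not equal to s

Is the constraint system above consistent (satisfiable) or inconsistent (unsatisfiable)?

Satisfiable

Take p = 3, q = 5, r = 6, s = 7, t = 6. Then constraint 1: t + p = 9; constraint 3: p + r = 9, and every other listed constraint is also met.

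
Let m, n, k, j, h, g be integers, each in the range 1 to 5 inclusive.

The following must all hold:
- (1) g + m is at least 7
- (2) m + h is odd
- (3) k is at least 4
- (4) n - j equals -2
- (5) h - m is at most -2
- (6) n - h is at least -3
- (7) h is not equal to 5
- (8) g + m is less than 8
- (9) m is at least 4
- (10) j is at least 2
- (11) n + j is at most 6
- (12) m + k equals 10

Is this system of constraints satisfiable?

Setting (m, n, k, j, h, g) = (5, 2, 5, 4, 2, 2) satisfies everything: constraint 1: g + m = 7; constraint 4: n - j = -2; constraint 5: h - m = -3, and the others follow.

Satisfiable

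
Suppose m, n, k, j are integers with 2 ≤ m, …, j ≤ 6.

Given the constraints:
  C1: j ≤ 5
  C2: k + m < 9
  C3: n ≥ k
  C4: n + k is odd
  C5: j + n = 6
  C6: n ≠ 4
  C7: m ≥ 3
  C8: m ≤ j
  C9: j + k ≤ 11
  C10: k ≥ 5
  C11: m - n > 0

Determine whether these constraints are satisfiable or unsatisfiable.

From constraints 7 and 8: j ≥ m ≥ 3. From constraints 3 and 10: n ≥ k ≥ 5. Hence j + n ≥ 8. But constraint 5 requires j + n = 6, and 6 < 8. Contradiction.

Unsatisfiable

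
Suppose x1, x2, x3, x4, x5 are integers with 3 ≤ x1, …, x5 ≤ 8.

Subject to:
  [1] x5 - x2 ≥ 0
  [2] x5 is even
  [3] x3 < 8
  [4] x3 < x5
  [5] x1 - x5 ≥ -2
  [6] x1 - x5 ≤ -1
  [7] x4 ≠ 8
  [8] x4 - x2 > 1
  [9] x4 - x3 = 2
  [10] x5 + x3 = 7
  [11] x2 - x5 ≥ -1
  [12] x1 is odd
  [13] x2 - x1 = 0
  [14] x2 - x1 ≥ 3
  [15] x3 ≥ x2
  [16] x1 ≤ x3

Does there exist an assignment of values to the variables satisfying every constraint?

Unsatisfiable

Constraints 1, 5, and 14 give x2 − x1 ≥ 3, x1 − x5 ≥ -2, x5 − x2 ≥ 0.
Adding all 3 inequalities: the left sides telescope to 0, and the right sides sum to 3 + (-2) + 0 = 1. So 0 ≥ 1, which is false.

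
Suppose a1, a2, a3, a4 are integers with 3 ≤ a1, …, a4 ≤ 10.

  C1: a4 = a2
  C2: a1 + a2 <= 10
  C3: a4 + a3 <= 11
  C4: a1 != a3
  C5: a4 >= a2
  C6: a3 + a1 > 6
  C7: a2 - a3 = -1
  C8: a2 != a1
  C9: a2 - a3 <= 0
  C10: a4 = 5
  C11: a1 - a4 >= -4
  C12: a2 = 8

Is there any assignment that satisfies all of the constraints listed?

Constraint 10 fixes a4 = 5 and constraint 12 fixes a2 = 8, but constraint 1 requires a4 = a2. Since 5 ≠ 8, contradiction.

Unsatisfiable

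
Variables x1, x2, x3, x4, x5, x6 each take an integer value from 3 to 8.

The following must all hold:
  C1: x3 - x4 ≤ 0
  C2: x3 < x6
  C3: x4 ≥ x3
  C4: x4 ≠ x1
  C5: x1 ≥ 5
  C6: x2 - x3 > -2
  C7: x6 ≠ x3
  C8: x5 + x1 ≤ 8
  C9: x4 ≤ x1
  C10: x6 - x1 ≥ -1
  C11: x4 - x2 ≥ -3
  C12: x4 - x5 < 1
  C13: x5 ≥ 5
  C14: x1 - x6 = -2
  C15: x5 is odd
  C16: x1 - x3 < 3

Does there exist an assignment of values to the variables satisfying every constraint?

From constraint 13: x5 ≥ 5. From constraint 5: x1 ≥ 5. Hence x5 + x1 ≥ 10. But constraint 8 requires x5 + x1 ≤ 8, and 8 < 10. Contradiction.

Unsatisfiable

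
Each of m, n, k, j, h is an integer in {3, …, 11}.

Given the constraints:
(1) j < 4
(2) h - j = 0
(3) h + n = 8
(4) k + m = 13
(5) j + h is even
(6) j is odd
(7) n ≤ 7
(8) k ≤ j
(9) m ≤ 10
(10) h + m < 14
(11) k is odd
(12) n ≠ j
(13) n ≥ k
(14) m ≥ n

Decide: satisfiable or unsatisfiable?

Satisfiable

Take m = 10, n = 5, k = 3, j = 3, h = 3. Then constraint 2: h - j = 0; constraint 3: h + n = 8, and every other listed constraint is also met.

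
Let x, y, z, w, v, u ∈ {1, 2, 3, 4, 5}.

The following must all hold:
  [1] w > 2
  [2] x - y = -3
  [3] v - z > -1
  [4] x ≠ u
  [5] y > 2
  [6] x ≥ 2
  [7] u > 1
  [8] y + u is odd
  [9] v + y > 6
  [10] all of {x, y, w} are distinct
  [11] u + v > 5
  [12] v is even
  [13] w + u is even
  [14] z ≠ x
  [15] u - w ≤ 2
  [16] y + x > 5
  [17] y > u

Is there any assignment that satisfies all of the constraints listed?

Satisfiable

Try x = 2, y = 5, z = 4, w = 4, v = 4, u = 4.
Check constraint 2: x - y = -3; constraint 3: v - z = 0. The remaining constraints are straightforward to verify.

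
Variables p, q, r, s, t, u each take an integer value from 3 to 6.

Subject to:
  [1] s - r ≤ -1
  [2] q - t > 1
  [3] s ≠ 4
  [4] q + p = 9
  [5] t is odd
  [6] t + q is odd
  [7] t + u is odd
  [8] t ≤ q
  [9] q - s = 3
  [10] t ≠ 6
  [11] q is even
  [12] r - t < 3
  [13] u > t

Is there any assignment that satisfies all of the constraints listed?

The assignment p = 3, q = 6, r = 5, s = 3, t = 3, u = 4 works:
  constraint 1 holds since s - r = -2.
  constraint 2 holds since q - t = 3.
The rest check out directly.

Satisfiable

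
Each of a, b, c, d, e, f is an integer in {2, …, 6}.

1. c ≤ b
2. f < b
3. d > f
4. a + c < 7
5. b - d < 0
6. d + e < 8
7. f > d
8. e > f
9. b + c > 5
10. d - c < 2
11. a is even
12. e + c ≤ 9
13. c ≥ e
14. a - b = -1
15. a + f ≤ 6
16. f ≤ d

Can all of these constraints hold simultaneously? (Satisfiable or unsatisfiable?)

Constraints 1, 5, 7, 8, and 13 give f < e, e ≤ c, c ≤ b, b < d, d < f. Chaining: f < e ≤ c ≤ b < d < f, which forces f < f — impossible.

Unsatisfiable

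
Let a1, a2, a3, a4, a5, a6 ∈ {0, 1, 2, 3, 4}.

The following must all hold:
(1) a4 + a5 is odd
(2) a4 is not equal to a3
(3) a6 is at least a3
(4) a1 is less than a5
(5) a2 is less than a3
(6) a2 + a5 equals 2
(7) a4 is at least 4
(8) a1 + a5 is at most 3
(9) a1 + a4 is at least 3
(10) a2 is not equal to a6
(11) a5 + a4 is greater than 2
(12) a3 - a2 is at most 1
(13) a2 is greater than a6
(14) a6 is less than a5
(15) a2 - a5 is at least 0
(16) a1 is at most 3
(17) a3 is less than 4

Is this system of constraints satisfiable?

Constraints 3, 5, 14, and 15 give a2 < a3, a3 ≤ a6, a6 < a5, a5 ≤ a2. Chaining: a2 < a3 ≤ a6 < a5 ≤ a2, which forces a2 < a2 — impossible.

Unsatisfiable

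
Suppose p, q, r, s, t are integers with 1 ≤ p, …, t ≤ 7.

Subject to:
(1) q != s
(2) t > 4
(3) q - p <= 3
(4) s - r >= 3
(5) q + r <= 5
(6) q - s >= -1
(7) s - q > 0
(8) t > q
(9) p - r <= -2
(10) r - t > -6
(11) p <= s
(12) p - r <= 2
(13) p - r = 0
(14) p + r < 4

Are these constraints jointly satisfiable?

Unsatisfiable

Constraints 3, 4, 6, and 9 give s − r ≥ 3, r − p ≥ 2, p − q ≥ -3, q − s ≥ -1.
Adding all 4 inequalities: the left sides telescope to 0, and the right sides sum to 3 + 2 + (-3) + (-1) = 1. So 0 ≥ 1, which is false.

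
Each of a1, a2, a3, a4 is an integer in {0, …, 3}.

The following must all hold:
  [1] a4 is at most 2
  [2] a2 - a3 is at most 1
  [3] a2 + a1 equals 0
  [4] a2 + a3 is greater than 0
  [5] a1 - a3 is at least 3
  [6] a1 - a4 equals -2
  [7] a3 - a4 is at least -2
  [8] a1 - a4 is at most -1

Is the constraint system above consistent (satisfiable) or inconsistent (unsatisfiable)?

Constraints 5, 7, and 8 give a3 − a4 ≥ -2, a4 − a1 ≥ 1, a1 − a3 ≥ 3.
Adding all 3 inequalities: the left sides telescope to 0, and the right sides sum to (-2) + 1 + 3 = 2. So 0 ≥ 2, which is false.

Unsatisfiable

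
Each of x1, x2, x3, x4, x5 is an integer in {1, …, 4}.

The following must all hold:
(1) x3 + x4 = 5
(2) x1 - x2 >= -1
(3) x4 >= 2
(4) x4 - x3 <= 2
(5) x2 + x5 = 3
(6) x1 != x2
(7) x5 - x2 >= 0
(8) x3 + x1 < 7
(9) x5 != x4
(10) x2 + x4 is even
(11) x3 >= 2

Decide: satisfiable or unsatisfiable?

The assignment x1 = 3, x2 = 1, x3 = 2, x4 = 3, x5 = 2 works:
  constraint 1 holds since x3 + x4 = 5.
  constraint 2 holds since x1 - x2 = 2.
The rest check out directly.

Satisfiable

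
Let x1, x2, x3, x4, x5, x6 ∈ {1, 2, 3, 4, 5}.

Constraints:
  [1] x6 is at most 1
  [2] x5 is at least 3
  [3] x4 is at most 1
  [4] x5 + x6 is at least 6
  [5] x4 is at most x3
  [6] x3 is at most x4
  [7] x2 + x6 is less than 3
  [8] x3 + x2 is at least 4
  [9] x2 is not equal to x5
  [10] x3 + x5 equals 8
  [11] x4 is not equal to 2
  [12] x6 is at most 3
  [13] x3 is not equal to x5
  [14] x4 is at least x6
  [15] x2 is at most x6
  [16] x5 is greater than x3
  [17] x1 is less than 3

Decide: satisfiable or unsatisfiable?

Unsatisfiable

From constraints 3 and 6: x3 ≤ x4 ≤ 1. From constraints 1 and 15: x2 ≤ x6 ≤ 1. Hence x3 + x2 ≤ 2. But constraint 8 requires x3 + x2 ≥ 4, and 4 > 2. Contradiction.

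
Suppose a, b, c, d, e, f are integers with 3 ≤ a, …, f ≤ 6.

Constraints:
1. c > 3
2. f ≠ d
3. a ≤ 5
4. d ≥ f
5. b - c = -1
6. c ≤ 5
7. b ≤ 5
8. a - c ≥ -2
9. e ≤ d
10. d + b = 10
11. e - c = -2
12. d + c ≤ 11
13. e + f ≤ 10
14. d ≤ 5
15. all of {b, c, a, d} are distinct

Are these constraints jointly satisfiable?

Constraints 3, 6, 7, and 14 confine each of b, c, a, d to the 3 values {3, …, 5} (the domain already gives each ≥ 3).
Constraint 15 requires all 4 of them to be distinct, but only 3 values are available — impossible by the pigeonhole principle.

Unsatisfiable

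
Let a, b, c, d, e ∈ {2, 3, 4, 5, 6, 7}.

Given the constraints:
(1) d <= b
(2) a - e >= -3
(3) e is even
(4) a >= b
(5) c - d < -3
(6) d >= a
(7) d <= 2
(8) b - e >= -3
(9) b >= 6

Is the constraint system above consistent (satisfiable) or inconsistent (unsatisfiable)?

From constraints 4 and 9: a ≥ b and b ≥ 6, so a ≥ 6. From constraints 6 and 7: a ≤ d and d ≤ 2, so a ≤ 2. But 2 < 6, so no value of a works.

Unsatisfiable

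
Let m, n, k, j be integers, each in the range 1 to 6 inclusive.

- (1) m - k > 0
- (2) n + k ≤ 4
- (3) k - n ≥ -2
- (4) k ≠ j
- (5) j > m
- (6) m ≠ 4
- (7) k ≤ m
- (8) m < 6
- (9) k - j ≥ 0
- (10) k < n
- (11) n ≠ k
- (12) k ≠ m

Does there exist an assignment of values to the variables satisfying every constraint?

Constraints 1, 5, and 9 give m < j, j ≤ k, k < m. Chaining: m < j ≤ k < m, which forces m < m — impossible.

Unsatisfiable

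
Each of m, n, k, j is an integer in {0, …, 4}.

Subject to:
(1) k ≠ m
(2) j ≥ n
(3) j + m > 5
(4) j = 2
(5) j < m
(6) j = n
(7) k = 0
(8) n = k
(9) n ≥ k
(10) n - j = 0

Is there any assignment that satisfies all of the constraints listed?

Constraint 4 fixes j = 2 and constraint 7 fixes k = 0. Constraints 6 and 8 give j = n = k, so j = k. But 2 ≠ 0 — contradiction.

Unsatisfiable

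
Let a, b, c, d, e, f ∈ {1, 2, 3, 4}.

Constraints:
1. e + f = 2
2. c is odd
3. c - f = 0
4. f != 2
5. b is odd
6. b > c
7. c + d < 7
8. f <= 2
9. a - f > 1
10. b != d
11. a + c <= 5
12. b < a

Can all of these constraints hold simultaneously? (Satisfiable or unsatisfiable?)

The assignment a = 4, b = 3, c = 1, d = 4, e = 1, f = 1 works:
  constraint 1 holds since e + f = 2.
  constraint 3 holds since c - f = 0.
  constraint 7 holds since c + d = 5.
The rest check out directly.

Satisfiable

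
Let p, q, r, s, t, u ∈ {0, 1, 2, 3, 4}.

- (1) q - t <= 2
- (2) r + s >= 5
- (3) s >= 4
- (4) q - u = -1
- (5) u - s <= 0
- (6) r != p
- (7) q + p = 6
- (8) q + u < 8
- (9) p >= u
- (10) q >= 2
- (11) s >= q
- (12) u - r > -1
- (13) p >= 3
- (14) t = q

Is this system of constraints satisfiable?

Setting (p, q, r, s, t, u) = (4, 2, 3, 4, 2, 3) satisfies everything: constraint 1: q - t = 0; constraint 2: r + s = 7; constraint 4: q - u = -1, and the others follow.

Satisfiable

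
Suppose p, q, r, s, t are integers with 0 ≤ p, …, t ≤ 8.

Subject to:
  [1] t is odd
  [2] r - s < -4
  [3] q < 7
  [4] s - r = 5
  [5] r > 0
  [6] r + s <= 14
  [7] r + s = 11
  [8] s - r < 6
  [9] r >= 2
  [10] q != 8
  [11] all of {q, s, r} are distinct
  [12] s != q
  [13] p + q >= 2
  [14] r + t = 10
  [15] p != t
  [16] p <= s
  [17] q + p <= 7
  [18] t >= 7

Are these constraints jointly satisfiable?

Satisfiable

The assignment p = 2, q = 2, r = 3, s = 8, t = 7 works:
  constraint 2 holds since r - s = -5.
  constraint 4 holds since s - r = 5.
  constraint 6 holds since r + s = 11.
The rest check out directly.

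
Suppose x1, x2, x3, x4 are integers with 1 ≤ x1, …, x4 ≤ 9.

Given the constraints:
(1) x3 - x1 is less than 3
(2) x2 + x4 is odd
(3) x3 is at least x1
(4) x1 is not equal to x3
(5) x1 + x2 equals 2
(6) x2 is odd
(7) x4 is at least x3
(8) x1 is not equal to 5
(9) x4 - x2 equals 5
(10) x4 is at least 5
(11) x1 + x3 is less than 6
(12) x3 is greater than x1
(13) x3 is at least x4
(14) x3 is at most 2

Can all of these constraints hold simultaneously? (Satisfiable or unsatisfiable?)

From constraint 10: x4 ≥ 5. From constraints 13 and 14: x4 ≤ x3 and x3 ≤ 2, so x4 ≤ 2. But 2 < 5, so no value of x4 works.

Unsatisfiable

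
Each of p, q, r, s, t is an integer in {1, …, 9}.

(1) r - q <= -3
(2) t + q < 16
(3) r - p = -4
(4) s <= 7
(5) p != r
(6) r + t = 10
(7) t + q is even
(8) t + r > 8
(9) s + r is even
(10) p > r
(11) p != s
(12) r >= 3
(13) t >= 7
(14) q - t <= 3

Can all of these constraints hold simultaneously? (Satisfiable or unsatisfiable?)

Try p = 7, q = 7, r = 3, s = 5, t = 7.
Check constraint 1: r - q = -4; constraint 2: t + q = 14; constraint 3: r - p = -4. The remaining constraints are straightforward to verify.

Satisfiable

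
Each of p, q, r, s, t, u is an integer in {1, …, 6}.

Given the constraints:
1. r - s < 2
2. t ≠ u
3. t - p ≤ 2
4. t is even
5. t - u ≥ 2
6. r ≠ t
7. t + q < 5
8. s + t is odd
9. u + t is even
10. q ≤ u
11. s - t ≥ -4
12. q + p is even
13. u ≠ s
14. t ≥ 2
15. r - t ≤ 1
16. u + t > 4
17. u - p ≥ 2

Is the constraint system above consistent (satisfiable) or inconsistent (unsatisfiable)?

Unsatisfiable

Constraints 3, 5, and 17 give p − t ≥ -2, t − u ≥ 2, u − p ≥ 2.
Adding all 3 inequalities: the left sides telescope to 0, and the right sides sum to (-2) + 2 + 2 = 2. So 0 ≥ 2, which is false.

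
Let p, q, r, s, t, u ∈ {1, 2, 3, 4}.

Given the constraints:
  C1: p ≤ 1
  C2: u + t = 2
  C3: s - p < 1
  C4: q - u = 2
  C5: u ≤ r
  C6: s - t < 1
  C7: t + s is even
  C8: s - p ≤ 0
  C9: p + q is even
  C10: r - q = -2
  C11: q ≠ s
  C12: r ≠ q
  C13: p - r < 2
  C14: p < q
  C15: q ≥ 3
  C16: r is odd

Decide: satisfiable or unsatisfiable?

Try p = 1, q = 3, r = 1, s = 1, t = 1, u = 1.
Check constraint 2: u + t = 2; constraint 3: s - p = 0. The remaining constraints are straightforward to verify.

Satisfiable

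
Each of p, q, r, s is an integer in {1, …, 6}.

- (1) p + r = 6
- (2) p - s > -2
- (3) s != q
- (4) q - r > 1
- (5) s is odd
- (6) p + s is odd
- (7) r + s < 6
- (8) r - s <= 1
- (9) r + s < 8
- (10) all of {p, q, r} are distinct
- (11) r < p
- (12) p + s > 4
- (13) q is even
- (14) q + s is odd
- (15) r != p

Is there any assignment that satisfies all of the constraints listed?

Satisfiable

Take p = 4, q = 6, r = 2, s = 3. Then constraint 1: p + r = 6; constraint 2: p - s = 1, and every other listed constraint is also met.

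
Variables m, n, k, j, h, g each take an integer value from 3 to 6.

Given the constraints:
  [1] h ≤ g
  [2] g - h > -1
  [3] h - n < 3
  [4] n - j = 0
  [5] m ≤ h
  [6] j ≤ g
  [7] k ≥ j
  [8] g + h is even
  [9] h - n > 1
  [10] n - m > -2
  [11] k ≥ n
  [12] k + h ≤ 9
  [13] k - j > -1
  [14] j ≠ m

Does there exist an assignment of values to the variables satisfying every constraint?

The assignment m = 4, n = 3, k = 3, j = 3, h = 5, g = 5 works:
  constraint 2 holds since g - h = 0.
  constraint 3 holds since h - n = 2.
The rest check out directly.

Satisfiable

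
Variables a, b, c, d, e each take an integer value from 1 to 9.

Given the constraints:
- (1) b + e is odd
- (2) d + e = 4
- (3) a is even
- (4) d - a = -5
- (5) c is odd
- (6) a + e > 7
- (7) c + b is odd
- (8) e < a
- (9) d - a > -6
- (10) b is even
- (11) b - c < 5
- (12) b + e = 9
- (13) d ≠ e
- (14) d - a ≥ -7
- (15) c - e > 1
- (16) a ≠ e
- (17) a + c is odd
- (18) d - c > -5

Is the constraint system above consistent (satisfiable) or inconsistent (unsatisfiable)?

The assignment a = 8, b = 8, c = 5, d = 3, e = 1 works:
  constraint 2 holds since d + e = 4.
  constraint 4 holds since d - a = -5.
  constraint 6 holds since a + e = 9.
The rest check out directly.

Satisfiable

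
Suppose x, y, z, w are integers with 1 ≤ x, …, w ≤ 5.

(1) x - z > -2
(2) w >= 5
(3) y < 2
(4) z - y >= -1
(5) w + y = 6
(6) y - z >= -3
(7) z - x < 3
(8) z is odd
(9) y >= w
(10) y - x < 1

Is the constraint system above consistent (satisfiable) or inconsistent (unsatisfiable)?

Unsatisfiable

From constraints 2 and 9: y ≥ w and w ≥ 5, so y ≥ 5. From constraint 3: y ≤ 1. But 1 < 5, so no value of y works.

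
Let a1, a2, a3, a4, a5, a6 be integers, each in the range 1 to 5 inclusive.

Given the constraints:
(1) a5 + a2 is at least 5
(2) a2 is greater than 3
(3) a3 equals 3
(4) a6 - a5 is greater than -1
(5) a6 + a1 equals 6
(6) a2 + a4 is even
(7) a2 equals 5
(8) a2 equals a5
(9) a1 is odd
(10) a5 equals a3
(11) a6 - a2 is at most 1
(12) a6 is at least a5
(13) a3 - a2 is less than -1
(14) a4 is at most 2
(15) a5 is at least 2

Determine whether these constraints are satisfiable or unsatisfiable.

Unsatisfiable

Constraint 7 fixes a2 = 5 and constraint 3 fixes a3 = 3. Constraints 8 and 10 give a2 = a5 = a3, so a2 = a3. But 5 ≠ 3 — contradiction.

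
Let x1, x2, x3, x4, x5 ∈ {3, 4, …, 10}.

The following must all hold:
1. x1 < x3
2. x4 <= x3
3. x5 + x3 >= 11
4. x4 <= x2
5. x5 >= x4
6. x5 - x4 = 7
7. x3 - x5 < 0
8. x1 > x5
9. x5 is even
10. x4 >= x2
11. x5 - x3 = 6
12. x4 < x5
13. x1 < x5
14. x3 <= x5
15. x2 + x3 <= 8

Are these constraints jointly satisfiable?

Constraints 1, 7, and 8 give x1 < x3, x3 < x5, x5 < x1. Chaining: x1 < x3 < x5 < x1, which forces x1 < x1 — impossible.

Unsatisfiable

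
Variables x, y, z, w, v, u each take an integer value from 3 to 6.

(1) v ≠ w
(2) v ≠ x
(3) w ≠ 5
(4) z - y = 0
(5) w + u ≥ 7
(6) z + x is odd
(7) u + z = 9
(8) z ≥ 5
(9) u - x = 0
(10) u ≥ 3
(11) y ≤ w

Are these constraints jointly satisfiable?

Take x = 3, y = 6, z = 6, w = 6, v = 5, u = 3. Then constraint 4: z - y = 0; constraint 5: w + u = 9, and every other listed constraint is also met.

Satisfiable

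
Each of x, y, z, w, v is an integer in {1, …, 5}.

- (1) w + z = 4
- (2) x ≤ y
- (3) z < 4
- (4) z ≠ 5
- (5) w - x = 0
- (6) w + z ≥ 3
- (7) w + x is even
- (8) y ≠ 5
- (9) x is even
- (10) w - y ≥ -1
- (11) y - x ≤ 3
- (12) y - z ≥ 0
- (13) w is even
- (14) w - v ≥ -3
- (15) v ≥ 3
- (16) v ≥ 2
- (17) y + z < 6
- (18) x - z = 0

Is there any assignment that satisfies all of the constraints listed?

Satisfiable

One satisfying assignment is x = 2, y = 2, z = 2, w = 2, v = 5.
For the less obvious constraints — constraint 1: w + z = 4; constraint 5: w - x = 0 — and the others hold by inspection.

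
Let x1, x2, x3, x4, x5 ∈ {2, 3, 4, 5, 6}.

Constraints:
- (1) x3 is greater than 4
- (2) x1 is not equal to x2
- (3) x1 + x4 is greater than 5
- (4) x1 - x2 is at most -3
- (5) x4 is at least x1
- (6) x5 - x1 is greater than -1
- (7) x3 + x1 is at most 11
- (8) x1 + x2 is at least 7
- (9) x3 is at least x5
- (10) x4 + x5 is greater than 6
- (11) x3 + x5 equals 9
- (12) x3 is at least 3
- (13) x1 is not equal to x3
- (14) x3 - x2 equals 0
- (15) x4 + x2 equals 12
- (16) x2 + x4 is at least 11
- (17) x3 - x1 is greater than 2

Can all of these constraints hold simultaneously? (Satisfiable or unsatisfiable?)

Setting (x1, x2, x3, x4, x5) = (2, 6, 6, 6, 3) satisfies everything: constraint 3: x1 + x4 = 8; constraint 4: x1 - x2 = -4, and the others follow.

Satisfiable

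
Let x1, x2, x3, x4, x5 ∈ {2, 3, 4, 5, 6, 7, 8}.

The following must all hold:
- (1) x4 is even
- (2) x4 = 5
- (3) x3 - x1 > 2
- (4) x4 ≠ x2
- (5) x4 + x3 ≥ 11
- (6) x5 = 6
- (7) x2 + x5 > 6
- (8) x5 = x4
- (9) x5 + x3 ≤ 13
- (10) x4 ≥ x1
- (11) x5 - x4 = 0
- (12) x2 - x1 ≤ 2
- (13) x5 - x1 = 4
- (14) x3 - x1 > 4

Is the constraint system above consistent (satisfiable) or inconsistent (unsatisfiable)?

Unsatisfiable

Constraint 6 fixes x5 = 6 and constraint 2 fixes x4 = 5, but constraint 8 requires x5 = x4. Since 6 ≠ 5, contradiction.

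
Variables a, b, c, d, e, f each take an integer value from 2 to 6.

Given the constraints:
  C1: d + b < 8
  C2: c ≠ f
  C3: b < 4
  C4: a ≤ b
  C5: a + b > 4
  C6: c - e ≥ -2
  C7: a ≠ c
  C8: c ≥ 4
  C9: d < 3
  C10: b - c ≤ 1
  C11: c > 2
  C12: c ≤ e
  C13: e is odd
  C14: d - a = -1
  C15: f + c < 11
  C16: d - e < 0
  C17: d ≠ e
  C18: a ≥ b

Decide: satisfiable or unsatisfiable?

Take a = 3, b = 3, c = 5, d = 2, e = 5, f = 3. Then constraint 1: d + b = 5; constraint 5: a + b = 6; constraint 6: c - e = 0, and every other listed constraint is also met.

Satisfiable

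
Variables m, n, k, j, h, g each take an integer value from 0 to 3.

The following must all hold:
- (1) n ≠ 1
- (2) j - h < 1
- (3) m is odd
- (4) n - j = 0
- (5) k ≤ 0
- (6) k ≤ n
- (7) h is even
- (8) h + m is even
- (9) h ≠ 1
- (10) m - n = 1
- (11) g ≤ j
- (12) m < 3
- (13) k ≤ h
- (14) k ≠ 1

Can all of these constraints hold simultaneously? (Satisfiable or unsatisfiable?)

Constraint 7 makes h even and constraint 3 makes m odd, so h + m must be odd. Constraint 8 says h + m is even — contradiction.

Unsatisfiable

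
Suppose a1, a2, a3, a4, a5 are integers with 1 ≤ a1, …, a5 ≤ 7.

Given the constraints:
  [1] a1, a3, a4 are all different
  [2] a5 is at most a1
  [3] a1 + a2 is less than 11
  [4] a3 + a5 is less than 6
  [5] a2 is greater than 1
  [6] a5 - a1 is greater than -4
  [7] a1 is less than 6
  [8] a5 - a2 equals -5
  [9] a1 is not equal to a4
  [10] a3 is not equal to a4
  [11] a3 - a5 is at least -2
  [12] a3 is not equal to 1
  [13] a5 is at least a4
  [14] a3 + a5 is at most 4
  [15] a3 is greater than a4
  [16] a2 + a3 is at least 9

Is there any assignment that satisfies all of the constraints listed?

Setting (a1, a2, a3, a4, a5) = (3, 7, 2, 1, 2) satisfies everything: constraint 3: a1 + a2 = 10; constraint 4: a3 + a5 = 4; constraint 6: a5 - a1 = -1, and the others follow.

Satisfiable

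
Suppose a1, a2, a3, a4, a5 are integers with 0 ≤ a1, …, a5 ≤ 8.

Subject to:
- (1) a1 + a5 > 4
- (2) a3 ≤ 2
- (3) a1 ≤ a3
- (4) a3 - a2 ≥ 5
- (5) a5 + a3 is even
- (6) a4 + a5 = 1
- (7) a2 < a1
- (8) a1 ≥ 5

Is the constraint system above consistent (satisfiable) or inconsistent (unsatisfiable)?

From constraints 3 and 8: a3 ≥ a1 and a1 ≥ 5, so a3 ≥ 5. From constraint 2: a3 ≤ 2. But 2 < 5, so no value of a3 works.

Unsatisfiable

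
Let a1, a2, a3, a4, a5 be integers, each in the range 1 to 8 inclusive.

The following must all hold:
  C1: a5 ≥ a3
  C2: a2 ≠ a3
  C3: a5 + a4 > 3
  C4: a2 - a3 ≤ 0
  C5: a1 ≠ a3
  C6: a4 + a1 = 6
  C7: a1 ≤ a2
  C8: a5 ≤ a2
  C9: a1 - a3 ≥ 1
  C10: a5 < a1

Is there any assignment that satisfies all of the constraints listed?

Unsatisfiable

Constraints 1, 4, 7, and 10 give a2 ≤ a3, a3 ≤ a5, a5 < a1, a1 ≤ a2. Chaining: a2 ≤ a3 ≤ a5 < a1 ≤ a2, which forces a2 < a2 — impossible.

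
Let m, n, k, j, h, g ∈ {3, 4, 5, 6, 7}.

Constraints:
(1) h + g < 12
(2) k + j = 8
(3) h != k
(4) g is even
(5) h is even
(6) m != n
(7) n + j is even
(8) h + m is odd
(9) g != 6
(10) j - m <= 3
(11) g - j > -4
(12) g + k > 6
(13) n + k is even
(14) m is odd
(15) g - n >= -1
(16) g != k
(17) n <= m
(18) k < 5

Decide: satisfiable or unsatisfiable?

Take m = 5, n = 3, k = 3, j = 5, h = 6, g = 4. Then constraint 1: h + g = 10; constraint 2: k + j = 8; constraint 10: j - m = 0, and every other listed constraint is also met.

Satisfiable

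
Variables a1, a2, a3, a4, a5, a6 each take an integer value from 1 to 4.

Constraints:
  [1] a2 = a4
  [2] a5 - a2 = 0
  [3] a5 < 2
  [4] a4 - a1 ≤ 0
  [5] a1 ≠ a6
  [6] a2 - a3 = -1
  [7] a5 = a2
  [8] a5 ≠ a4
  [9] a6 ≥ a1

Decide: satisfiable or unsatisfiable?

Unsatisfiable

From constraints 1 and 7, a5 = a2 = a4, so a5 = a4. But constraint 8 says a5 ≠ a4. Contradiction.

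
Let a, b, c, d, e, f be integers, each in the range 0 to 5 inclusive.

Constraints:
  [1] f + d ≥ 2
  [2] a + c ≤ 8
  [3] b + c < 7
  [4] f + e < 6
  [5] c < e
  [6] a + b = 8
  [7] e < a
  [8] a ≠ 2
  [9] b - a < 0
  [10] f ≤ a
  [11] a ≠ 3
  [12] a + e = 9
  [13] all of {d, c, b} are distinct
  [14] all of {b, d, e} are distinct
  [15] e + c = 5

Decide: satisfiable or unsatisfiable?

Setting (a, b, c, d, e, f) = (5, 3, 1, 5, 4, 0) satisfies everything: constraint 1: f + d = 5; constraint 2: a + c = 6, and the others follow.

Satisfiable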